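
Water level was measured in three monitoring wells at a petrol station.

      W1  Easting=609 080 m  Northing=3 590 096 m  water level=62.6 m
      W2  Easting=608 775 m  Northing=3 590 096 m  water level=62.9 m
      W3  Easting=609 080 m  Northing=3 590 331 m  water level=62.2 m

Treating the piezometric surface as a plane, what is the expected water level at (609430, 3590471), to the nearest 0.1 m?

∂h/∂x = (62.9 − 62.6) / (608775 − 609080) = -0.0009836
∂h/∂y = (62.2 − 62.6) / (3590331 − 3590096) = -0.001702
h(609430, 3590471) = 62.6 + (-0.0009836)·(350) + (-0.001702)·(375) = 62.6 -0.344 -0.638 = 61.617 m.

61.6 m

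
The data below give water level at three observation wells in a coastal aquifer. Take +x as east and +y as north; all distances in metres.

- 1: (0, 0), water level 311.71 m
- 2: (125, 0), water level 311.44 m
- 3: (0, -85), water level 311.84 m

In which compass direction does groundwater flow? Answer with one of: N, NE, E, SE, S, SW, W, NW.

∂h/∂x = (311.44 − 311.71) / (125 − 0) = -0.002160
∂h/∂y = (311.84 − 311.71) / (-85 − 0) = -0.001529
Flow = −∇h = (+0.002160 east, +0.001529 north), which points northeast.

NE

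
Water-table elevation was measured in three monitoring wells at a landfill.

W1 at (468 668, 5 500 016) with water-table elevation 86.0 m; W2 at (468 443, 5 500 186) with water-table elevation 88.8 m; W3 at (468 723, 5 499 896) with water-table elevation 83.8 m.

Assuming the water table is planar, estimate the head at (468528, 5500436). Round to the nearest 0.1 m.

With h = a·x + b·y + c and W1 as origin, the differences give:
  (-225)·a + 170·b = +2.8
  55·a + (-120)·b = -2.2
Eliminate b (×(-120) and ×170, subtract): 17650·a = 38.00 → a = ∂h/∂x = +0.002153
Back-substitute: b = ∂h/∂y = +0.01932.
h(468528, 5500436) = 86.0 + (+0.002153)·(-140) + (+0.01932)·(420) = 86.0 -0.301 +8.114 = 93.813 m.

93.8 m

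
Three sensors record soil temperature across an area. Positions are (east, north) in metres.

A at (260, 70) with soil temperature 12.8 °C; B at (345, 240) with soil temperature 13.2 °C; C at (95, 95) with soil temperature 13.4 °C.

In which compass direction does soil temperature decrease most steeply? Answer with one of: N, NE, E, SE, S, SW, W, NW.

Three-point gradient (reference A): Δ to B = (85, 170, +0.4), Δ to C = (-165, 25, +0.6).
∂T/∂x = -0.003049, ∂T/∂y = +0.003877 (det = 30175).
Steepest decrease is along −∇f = (+0.003049 E, -0.003877 N) → southeast.

SE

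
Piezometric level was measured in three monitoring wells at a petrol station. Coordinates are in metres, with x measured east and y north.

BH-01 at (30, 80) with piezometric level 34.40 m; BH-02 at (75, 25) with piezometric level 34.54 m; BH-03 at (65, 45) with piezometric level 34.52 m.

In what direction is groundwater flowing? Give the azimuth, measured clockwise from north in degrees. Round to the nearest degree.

254°

Differences from BH-01: to BH-02 (Δx, Δy, Δh) = (45, -55, +0.14); to BH-03 = (35, -35, +0.12).
Determinant of the coordinate differences = 45·(-35) − 35·(-55) = 350.
∂h/∂x = [(+0.14)·(-35) − (+0.12)·(-55)] / 350 = +0.004857
∂h/∂y = [45·(+0.12) − 35·(+0.14)] / 350 = +0.001429
Flow direction (−∇h) has components (-0.004857 E, -0.001429 N).
Azimuth = atan2(E, N) = atan2(-0.004857, -0.001429) = 253.6° ≈ 254°.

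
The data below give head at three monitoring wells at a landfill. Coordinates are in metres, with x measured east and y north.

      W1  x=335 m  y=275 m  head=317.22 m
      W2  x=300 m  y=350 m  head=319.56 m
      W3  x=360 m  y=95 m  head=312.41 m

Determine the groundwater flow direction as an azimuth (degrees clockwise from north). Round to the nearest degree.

Differences from W1: to W2 (Δx, Δy, Δh) = (-35, 75, +2.34); to W3 = (25, -180, -4.81).
Solve a·Δx + b·Δy = Δh: det = (-35)·(-180) − 25·75 = 4425.
∂h/∂x = [(+2.34)·(-180) − (-4.81)·75] / 4425 = -0.01366
∂h/∂y = [(-35)·(-4.81) − 25·(+2.34)] / 4425 = +0.02482
Flow direction (−∇h) has components (+0.01366 E, -0.02482 N).
Azimuth = atan2(E, N) = atan2(+0.01366, -0.02482) = 151.2° ≈ 151°.

151°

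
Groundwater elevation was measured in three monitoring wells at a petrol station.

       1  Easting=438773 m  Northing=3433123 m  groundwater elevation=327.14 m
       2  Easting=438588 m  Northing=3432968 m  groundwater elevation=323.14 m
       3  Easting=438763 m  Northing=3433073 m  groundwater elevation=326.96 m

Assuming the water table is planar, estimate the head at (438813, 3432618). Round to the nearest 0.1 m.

Differences from 1: to 2 (Δx, Δy, Δh) = (-185, -155, -4.00); to 3 = (-10, -50, -0.18).
Solve a·Δx + b·Δy = Δh: det = (-185)·(-50) − (-10)·(-155) = 7700.
∂h/∂x = [(-4.00)·(-50) − (-0.18)·(-155)] / 7700 = +0.02235
∂h/∂y = [(-185)·(-0.18) − (-10)·(-4.00)] / 7700 = -0.0008701
h(438813, 3432618) = 327.14 + (+0.02235)·(40) + (-0.0008701)·(-505) = 327.14 +0.894 +0.439 = 328.473 m.

328.5 m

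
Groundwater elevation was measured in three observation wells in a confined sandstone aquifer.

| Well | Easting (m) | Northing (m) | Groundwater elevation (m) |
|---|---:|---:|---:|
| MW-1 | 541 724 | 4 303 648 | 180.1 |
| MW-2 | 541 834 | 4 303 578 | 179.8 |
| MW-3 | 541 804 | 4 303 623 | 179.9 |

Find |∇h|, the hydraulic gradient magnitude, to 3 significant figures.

0.00239

With h = a·x + b·y + c and MW-1 as origin, the differences give:
  110·a + (-70)·b = -0.3
  80·a + (-25)·b = -0.2
Eliminate b (×(-25) and ×(-70), subtract): 2850·a = -6.50 → a = ∂h/∂x = -0.002281
Back-substitute: b = ∂h/∂y = +0.0007018.
|∇h| = √(-0.002281² + 0.0007018²) = 0.002387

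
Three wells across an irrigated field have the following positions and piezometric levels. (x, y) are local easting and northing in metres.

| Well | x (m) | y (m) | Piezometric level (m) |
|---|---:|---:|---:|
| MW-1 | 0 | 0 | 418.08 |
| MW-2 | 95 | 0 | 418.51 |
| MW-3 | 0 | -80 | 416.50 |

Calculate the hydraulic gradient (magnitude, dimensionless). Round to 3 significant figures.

0.0203

∂h/∂x = (418.51 − 418.08) / (95 − 0) = +0.004526
∂h/∂y = (416.50 − 418.08) / (-80 − 0) = +0.01975
|∇h| = √(0.004526² + 0.01975²) = 0.02026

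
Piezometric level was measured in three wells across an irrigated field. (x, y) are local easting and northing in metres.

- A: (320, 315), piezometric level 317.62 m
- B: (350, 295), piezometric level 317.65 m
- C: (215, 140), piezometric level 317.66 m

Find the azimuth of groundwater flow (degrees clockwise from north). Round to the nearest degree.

Differences from A: to B (Δx, Δy, Δh) = (30, -20, +0.03); to C = (-105, -175, +0.04).
Determinant of the coordinate differences = 30·(-175) − (-105)·(-20) = -7350.
∂h/∂x = [(+0.03)·(-175) − (+0.04)·(-20)] / -7350 = +0.0006054
∂h/∂y = [30·(+0.04) − (-105)·(+0.03)] / -7350 = -0.0005918
Flow direction (−∇h) has components (-0.0006054 E, +0.0005918 N).
Azimuth = atan2(E, N) = atan2(-0.0006054, +0.0005918) = 314.3° ≈ 314°.

314°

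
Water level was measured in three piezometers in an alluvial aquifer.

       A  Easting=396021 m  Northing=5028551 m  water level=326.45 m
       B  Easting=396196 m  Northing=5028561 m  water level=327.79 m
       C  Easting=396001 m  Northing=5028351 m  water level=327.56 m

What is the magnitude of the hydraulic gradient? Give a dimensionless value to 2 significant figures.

0.010

Differences from A: to B (Δx, Δy, Δh) = (175, 10, +1.34); to C = (-20, -200, +1.11).
Determinant of the coordinate differences = 175·(-200) − (-20)·10 = -34800.
∂h/∂x = [(+1.34)·(-200) − (+1.11)·10] / -34800 = +0.008020
∂h/∂y = [175·(+1.11) − (-20)·(+1.34)] / -34800 = -0.006352
|∇h| = √(0.008020² + -0.006352²) = 0.01023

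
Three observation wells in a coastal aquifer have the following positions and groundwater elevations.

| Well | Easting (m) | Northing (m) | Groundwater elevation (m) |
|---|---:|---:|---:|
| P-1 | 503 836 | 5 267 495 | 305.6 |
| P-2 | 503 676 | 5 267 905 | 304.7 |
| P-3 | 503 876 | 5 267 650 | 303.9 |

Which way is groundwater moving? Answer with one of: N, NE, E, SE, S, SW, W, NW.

NE

Taking P-1 as reference: P-2−P-1 = (-160, 410, -0.9); P-3−P-1 = (40, 155, -1.7).
Solve a·Δx + b·Δy = Δh: det = (-160)·155 − 40·410 = -41200.
∂h/∂x = [(-0.9)·155 − (-1.7)·410] / -41200 = -0.01353
∂h/∂y = [(-160)·(-1.7) − 40·(-0.9)] / -41200 = -0.007476
Flow = −∇h = (+0.01353 east, +0.007476 north), which points northeast.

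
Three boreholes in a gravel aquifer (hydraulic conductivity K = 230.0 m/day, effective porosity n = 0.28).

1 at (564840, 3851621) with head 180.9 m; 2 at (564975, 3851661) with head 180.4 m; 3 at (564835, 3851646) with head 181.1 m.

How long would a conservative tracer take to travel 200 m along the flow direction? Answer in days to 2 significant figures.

With h = a·x + b·y + c and 1 as origin, the differences give:
  135·a + 40·b = -0.5
  (-5)·a + 25·b = +0.2
Eliminate b (×25 and ×40, subtract): 3575·a = -20.50 → a = ∂h/∂x = -0.005734
Back-substitute: b = ∂h/∂y = +0.006853.
|∇h| = √(-0.005734² + 0.006853²) = 0.008935
Seepage velocity v = K·i/n = 230.0 × 0.008935 / 0.28 = 7.339 m/day.
t = 200 / 7.339 = 27.25 days.

27 days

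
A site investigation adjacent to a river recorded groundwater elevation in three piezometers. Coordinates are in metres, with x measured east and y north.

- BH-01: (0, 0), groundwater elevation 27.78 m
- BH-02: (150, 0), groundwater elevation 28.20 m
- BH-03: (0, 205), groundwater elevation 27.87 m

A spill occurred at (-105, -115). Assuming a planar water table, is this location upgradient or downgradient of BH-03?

∂h/∂x = (28.20 − 27.78) / (150 − 0) = +0.002800
∂h/∂y = (27.87 − 27.78) / (205 − 0) = +0.0004390
Head at (-105, -115) = 27.78 + (+0.002800)·(-105) + (+0.0004390)·(-115) = 27.44 m.
That is lower than the 27.87 m at BH-03, so the point is downgradient.

downgradient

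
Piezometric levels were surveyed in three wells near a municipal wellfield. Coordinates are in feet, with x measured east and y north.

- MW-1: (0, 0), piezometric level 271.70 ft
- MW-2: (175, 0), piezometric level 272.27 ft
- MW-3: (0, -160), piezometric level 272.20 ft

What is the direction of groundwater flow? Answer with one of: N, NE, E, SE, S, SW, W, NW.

NW

∂h/∂x = (272.27 − 271.70) / (175 − 0) = +0.003257
∂h/∂y = (272.20 − 271.70) / (-160 − 0) = -0.003125
Flow = −∇h = (-0.003257 east, +0.003125 north), which points northwest.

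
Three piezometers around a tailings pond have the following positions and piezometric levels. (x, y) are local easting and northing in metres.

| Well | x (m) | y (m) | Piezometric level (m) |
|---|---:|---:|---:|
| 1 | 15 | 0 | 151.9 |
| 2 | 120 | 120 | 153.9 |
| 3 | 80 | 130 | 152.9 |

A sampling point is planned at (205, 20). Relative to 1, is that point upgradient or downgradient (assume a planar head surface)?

Differences from 1: to 2 (Δx, Δy, Δh) = (105, 120, +2.0); to 3 = (65, 130, +1.0).
Solve a·Δx + b·Δy = Δh: det = 105·130 − 65·120 = 5850.
∂h/∂x = [(+2.0)·130 − (+1.0)·120] / 5850 = +0.02393
∂h/∂y = [105·(+1.0) − 65·(+2.0)] / 5850 = -0.004274
Head at (205, 20) = 151.9 + (+0.02393)·(190) + (-0.004274)·(20) = 156.36 m.
That is higher than the 151.9 m at 1, so the point is upgradient.

upgradient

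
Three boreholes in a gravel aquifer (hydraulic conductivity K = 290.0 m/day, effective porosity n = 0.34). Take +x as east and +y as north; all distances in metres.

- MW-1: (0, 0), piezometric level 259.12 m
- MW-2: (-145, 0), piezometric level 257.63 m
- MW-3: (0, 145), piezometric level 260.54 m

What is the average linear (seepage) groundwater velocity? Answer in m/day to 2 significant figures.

∂h/∂x = (257.63 − 259.12) / (-145 − 0) = +0.01028
∂h/∂y = (260.54 − 259.12) / (145 − 0) = +0.009793
|∇h| = √(0.01028² + 0.009793²) = 0.0142
Seepage velocity v = K·i/n = 290.0 × 0.0142 / 0.34 = 12.11 m/day.

12 m/day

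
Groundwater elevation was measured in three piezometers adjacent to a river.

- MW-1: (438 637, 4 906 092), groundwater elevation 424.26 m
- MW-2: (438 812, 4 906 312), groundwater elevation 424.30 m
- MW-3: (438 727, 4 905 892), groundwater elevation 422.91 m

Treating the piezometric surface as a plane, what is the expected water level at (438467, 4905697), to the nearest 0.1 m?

423.4 m

With h = a·x + b·y + c and MW-1 as origin, the differences give:
  175·a + 220·b = +0.04
  90·a + (-200)·b = -1.35
Eliminate b (×(-200) and ×220, subtract): -54800·a = 289.000 → a = ∂h/∂x = -0.005274
Back-substitute: b = ∂h/∂y = +0.004377.
h(438467, 4905697) = 424.26 + (-0.005274)·(-170) + (+0.004377)·(-395) = 424.26 +0.897 -1.729 = 423.428 m.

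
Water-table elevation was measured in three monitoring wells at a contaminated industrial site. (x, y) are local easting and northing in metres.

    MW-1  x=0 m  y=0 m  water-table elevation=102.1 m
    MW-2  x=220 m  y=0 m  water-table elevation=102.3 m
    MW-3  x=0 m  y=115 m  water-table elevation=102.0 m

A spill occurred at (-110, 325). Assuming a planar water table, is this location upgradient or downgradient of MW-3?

downgradient

∂h/∂x = (102.3 − 102.1) / (220 − 0) = +0.0009091
∂h/∂y = (102.0 − 102.1) / (115 − 0) = -0.0008696
Head at (-110, 325) = 102.1 + (+0.0009091)·(-110) + (-0.0008696)·(325) = 101.72 m.
That is lower than the 102.0 m at MW-3, so the point is downgradient.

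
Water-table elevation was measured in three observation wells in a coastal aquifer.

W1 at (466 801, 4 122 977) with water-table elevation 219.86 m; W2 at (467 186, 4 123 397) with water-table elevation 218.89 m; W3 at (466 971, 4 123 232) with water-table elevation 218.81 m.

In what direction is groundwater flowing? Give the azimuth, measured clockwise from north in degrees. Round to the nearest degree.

Three-point gradient (reference W1): Δ to W2 = (385, 420, -0.97), Δ to W3 = (170, 255, -1.05).
∂h/∂x = +0.007232, ∂h/∂y = -0.008939 (det = 26775).
Flow direction (−∇h) has components (-0.007232 E, +0.008939 N).
Azimuth = atan2(E, N) = atan2(-0.007232, +0.008939) = 321.0° ≈ 321°.

321°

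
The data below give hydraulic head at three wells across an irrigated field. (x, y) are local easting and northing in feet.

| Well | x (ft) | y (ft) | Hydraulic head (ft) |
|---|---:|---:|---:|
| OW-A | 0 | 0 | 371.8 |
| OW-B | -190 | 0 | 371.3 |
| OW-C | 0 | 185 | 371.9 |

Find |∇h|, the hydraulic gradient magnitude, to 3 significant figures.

∂h/∂x = (371.3 − 371.8) / (-190 − 0) = +0.002632
∂h/∂y = (371.9 − 371.8) / (185 − 0) = +0.0005405
|∇h| = √(0.002632² + 0.0005405²) = 0.002687

0.00269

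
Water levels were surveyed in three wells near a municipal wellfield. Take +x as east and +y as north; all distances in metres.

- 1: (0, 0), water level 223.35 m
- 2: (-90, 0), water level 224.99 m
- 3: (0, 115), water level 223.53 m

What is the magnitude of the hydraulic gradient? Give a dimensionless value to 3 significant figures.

∂h/∂x = (224.99 − 223.35) / (-90 − 0) = -0.01822
∂h/∂y = (223.53 − 223.35) / (115 − 0) = +0.001565
|∇h| = √(-0.01822² + 0.001565²) = 0.01829

0.0183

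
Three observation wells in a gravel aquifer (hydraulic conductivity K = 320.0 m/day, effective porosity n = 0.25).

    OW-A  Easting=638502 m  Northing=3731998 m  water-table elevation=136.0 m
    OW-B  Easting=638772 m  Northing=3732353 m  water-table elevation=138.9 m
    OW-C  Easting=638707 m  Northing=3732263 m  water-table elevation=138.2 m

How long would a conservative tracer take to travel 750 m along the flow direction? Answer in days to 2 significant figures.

57 days

With h = a·x + b·y + c and OW-A as origin, the differences give:
  270·a + 355·b = +2.9
  205·a + 265·b = +2.2
Eliminate b (×265 and ×355, subtract): -1225·a = -12.50 → a = ∂h/∂x = +0.01020
Back-substitute: b = ∂h/∂y = +0.0004082.
|∇h| = √(0.01020² + 0.0004082²) = 0.01021
Seepage velocity v = K·i/n = 320.0 × 0.01021 / 0.25 = 13.07 m/day.
t = 750 / 13.07 = 57.38 days.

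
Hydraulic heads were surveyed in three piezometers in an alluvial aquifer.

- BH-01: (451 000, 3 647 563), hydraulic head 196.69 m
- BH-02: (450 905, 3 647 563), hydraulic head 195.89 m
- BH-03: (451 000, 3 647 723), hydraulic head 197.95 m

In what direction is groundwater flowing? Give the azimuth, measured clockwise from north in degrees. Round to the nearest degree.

227°

∂h/∂x = (195.89 − 196.69) / (450905 − 451000) = +0.008421
∂h/∂y = (197.95 − 196.69) / (3647723 − 3647563) = +0.007875
Flow direction (−∇h) has components (-0.008421 E, -0.007875 N).
Azimuth = atan2(E, N) = atan2(-0.008421, -0.007875) = 226.9° ≈ 227°.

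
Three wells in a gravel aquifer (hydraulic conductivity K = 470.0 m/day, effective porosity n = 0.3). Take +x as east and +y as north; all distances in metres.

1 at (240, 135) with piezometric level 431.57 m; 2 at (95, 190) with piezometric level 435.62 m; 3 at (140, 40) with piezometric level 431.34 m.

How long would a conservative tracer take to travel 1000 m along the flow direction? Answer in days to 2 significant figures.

Differences from 1: to 2 (Δx, Δy, Δh) = (-145, 55, +4.05); to 3 = (-100, -95, -0.23).
Solve a·Δx + b·Δy = Δh: det = (-145)·(-95) − (-100)·55 = 19275.
∂h/∂x = [(+4.05)·(-95) − (-0.23)·55] / 19275 = -0.01930
∂h/∂y = [(-145)·(-0.23) − (-100)·(+4.05)] / 19275 = +0.02274
|∇h| = √(-0.01930² + 0.02274²) = 0.02983
Seepage velocity v = K·i/n = 470.0 × 0.02983 / 0.3 = 46.73 m/day.
t = 1000 / 46.73 = 21.4 days.

21 days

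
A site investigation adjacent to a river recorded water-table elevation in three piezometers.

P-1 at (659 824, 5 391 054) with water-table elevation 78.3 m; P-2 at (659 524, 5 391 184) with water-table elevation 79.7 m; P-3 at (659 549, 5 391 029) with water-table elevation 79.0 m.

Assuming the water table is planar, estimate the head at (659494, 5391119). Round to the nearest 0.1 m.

With h = a·x + b·y + c and P-1 as origin, the differences give:
  (-300)·a + 130·b = +1.4
  (-275)·a + (-25)·b = +0.7
Eliminate b (×(-25) and ×130, subtract): 43250·a = -126.00 → a = ∂h/∂x = -0.002913
Back-substitute: b = ∂h/∂y = +0.004046.
h(659494, 5391119) = 78.3 + (-0.002913)·(-330) + (+0.004046)·(65) = 78.3 +0.961 +0.263 = 79.524 m.

79.5 m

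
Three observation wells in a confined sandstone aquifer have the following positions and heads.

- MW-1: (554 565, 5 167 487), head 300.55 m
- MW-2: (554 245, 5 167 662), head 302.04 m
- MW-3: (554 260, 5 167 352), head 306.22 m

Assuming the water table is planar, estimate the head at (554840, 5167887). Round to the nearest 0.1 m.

291.5 m

With h = a·x + b·y + c and MW-1 as origin, the differences give:
  (-320)·a + 175·b = +1.49
  (-305)·a + (-135)·b = +5.67
Eliminate b (×(-135) and ×175, subtract): 96575·a = -1193.400 → a = ∂h/∂x = -0.01236
Back-substitute: b = ∂h/∂y = -0.01408.
h(554840, 5167887) = 300.55 + (-0.01236)·(275) + (-0.01408)·(400) = 300.55 -3.398 -5.633 = 291.519 m.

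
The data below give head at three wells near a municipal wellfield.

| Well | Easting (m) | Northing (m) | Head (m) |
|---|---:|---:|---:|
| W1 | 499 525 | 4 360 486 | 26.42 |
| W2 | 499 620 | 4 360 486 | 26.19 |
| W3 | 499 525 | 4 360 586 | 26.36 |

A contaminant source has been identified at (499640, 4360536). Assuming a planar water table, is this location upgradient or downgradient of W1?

∂h/∂x = (26.19 − 26.42) / (499620 − 499525) = -0.002421
∂h/∂y = (26.36 − 26.42) / (4360586 − 4360486) = -0.0006000
Head at (499640, 4360536) = 26.42 + (-0.002421)·(115) + (-0.0006000)·(50) = 26.11 m.
That is lower than the 26.42 m at W1, so the point is downgradient.

downgradient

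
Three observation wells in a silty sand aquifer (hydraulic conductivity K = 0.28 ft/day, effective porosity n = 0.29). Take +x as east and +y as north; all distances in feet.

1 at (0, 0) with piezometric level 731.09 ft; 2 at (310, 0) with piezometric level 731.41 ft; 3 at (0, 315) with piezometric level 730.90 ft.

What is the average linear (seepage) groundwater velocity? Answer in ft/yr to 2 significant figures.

0.42 ft/yr

∂h/∂x = (731.41 − 731.09) / (310 − 0) = +0.001032
∂h/∂y = (730.90 − 731.09) / (315 − 0) = -0.0006032
|∇h| = √(0.001032² + -0.0006032²) = 0.001195
Seepage velocity v = K·i/n = 0.28 × 0.001195 / 0.29 = 0.001154 ft/day = 0.4215 ft/yr.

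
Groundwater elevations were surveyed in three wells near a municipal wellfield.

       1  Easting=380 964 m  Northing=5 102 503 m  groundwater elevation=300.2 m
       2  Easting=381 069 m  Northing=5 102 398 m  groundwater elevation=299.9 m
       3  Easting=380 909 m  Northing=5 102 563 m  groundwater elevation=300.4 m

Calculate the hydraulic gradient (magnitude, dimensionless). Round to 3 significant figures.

0.0103

Differences from 1: to 2 (Δx, Δy, Δh) = (105, -105, -0.3); to 3 = (-55, 60, +0.2).
Determinant of the coordinate differences = 105·60 − (-55)·(-105) = 525.
∂h/∂x = [(-0.3)·60 − (+0.2)·(-105)] / 525 = +0.005714
∂h/∂y = [105·(+0.2) − (-55)·(-0.3)] / 525 = +0.008571
|∇h| = √(0.005714² + 0.008571²) = 0.0103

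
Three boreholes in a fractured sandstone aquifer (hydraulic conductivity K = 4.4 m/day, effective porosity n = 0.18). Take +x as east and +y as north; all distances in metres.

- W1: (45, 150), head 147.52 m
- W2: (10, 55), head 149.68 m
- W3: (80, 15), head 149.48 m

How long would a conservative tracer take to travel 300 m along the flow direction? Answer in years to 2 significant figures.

Taking W1 as reference: W2−W1 = (-35, -95, +2.16); W3−W1 = (35, -135, +1.96).
Determinant of the coordinate differences = (-35)·(-135) − 35·(-95) = 8050.
∂h/∂x = [(+2.16)·(-135) − (+1.96)·(-95)] / 8050 = -0.01309
∂h/∂y = [(-35)·(+1.96) − 35·(+2.16)] / 8050 = -0.01791
|∇h| = √(-0.01309² + -0.01791²) = 0.02218
Seepage velocity v = K·i/n = 4.4 × 0.02218 / 0.18 = 0.5422 m/day.
t = 300 / 0.5422 = 553.3 days = 1.51 years.

1.5 years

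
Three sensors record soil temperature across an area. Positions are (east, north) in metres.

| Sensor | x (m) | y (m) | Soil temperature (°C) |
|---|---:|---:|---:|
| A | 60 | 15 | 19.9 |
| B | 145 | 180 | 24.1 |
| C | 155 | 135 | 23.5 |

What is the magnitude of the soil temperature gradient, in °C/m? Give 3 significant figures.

0.0236 °C/m

Three-point gradient (reference A): Δ to B = (85, 165, +4.2), Δ to C = (95, 120, +3.6).
∂T/∂x = +0.01644, ∂T/∂y = +0.01699 (det = -5475).
|∇f| = √(0.01644² + 0.01699²) = 0.02364 °C/m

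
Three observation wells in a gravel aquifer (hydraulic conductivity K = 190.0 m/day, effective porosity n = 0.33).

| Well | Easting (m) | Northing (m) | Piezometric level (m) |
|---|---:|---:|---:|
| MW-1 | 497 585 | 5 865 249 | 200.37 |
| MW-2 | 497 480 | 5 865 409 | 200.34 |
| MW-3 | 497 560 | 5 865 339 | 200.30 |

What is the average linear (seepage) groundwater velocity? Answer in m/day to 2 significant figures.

1.1 m/day

Taking MW-1 as reference: MW-2−MW-1 = (-105, 160, -0.03); MW-3−MW-1 = (-25, 90, -0.07).
Solve a·Δx + b·Δy = Δh: det = (-105)·90 − (-25)·160 = -5450.
∂h/∂x = [(-0.03)·90 − (-0.07)·160] / -5450 = -0.001560
∂h/∂y = [(-105)·(-0.07) − (-25)·(-0.03)] / -5450 = -0.001211
|∇h| = √(-0.001560² + -0.001211²) = 0.001975
Seepage velocity v = K·i/n = 190.0 × 0.001975 / 0.33 = 1.137 m/day.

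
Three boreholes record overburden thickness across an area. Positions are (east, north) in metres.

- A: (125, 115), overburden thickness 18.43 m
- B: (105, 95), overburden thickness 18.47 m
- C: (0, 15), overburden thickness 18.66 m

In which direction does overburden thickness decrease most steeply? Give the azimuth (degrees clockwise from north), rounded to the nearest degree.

056°

Taking A as reference: B−A = (-20, -20, +0.04); C−A = (-125, -100, +0.23).
Solve a·Δx + b·Δy = Δd: det = (-20)·(-100) − (-125)·(-20) = -500.
∂d/∂x = [(+0.04)·(-100) − (+0.23)·(-20)] / -500 = -0.001200
∂d/∂y = [(-20)·(+0.23) − (-125)·(+0.04)] / -500 = -0.0008000
Steepest decrease is along −∇f: components (+0.001200 E, +0.0008000 N).
Azimuth = atan2(+0.001200, +0.0008000) = 56.3° ≈ 056°.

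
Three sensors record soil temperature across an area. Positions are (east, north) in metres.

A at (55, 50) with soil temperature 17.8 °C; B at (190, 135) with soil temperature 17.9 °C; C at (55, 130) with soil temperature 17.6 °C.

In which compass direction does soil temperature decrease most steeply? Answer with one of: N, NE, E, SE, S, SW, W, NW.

Taking A as reference: B−A = (135, 85, +0.1); C−A = (0, 80, -0.2).
Solve a·Δx + b·Δy = ΔT: det = 135·80 − 0·85 = 10800.
∂T/∂x = [(+0.1)·80 − (-0.2)·85] / 10800 = +0.002315
∂T/∂y = [135·(-0.2) − 0·(+0.1)] / 10800 = -0.002500
Steepest decrease is along −∇f = (-0.002315 E, +0.002500 N) → northwest.

NW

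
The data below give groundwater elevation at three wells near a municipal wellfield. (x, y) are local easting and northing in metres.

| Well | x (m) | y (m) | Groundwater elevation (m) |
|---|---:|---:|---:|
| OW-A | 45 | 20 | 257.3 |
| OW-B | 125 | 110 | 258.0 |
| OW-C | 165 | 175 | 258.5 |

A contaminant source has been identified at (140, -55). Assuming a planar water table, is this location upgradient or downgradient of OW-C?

downgradient

Differences from OW-A: to OW-B (Δx, Δy, Δh) = (80, 90, +0.7); to OW-C = (120, 155, +1.2).
Determinant of the coordinate differences = 80·155 − 120·90 = 1600.
∂h/∂x = [(+0.7)·155 − (+1.2)·90] / 1600 = +0.0003125
∂h/∂y = [80·(+1.2) − 120·(+0.7)] / 1600 = +0.007500
Head at (140, -55) = 257.3 + (+0.0003125)·(95) + (+0.007500)·(-75) = 256.77 m.
That is lower than the 258.5 m at OW-C, so the point is downgradient.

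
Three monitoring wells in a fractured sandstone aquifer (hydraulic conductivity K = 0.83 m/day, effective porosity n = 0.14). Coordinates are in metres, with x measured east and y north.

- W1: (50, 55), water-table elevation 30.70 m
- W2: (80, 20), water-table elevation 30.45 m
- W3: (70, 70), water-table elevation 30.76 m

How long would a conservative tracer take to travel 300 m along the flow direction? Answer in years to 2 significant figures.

23 years

Three-point gradient (reference W1): Δ to W2 = (30, -35, -0.25), Δ to W3 = (20, 15, +0.06).
∂h/∂x = -0.001435, ∂h/∂y = +0.005913 (det = 1150).
|∇h| = √(-0.001435² + 0.005913²) = 0.006085
Seepage velocity v = K·i/n = 0.83 × 0.006085 / 0.14 = 0.03608 m/day.
t = 300 / 0.03608 = 8315 days = 22.8 years.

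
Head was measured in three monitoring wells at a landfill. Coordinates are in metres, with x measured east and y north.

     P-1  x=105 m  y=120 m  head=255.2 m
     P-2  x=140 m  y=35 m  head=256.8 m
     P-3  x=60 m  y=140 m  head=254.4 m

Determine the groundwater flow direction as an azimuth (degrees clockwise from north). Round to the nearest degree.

321°

Taking P-1 as reference: P-2−P-1 = (35, -85, +1.6); P-3−P-1 = (-45, 20, -0.8).
Solve a·Δx + b·Δy = Δh: det = 35·20 − (-45)·(-85) = -3125.
∂h/∂x = [(+1.6)·20 − (-0.8)·(-85)] / -3125 = +0.01152
∂h/∂y = [35·(-0.8) − (-45)·(+1.6)] / -3125 = -0.01408
Flow direction (−∇h) has components (-0.01152 E, +0.01408 N).
Azimuth = atan2(E, N) = atan2(-0.01152, +0.01408) = 320.7° ≈ 321°.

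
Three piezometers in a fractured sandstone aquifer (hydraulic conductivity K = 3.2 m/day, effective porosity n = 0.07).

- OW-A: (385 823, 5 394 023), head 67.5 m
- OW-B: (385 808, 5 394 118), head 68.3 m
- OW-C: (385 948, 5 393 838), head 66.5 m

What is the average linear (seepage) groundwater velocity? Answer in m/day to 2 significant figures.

0.50 m/day

With h = a·x + b·y + c and OW-A as origin, the differences give:
  (-15)·a + 95·b = +0.8
  125·a + (-185)·b = -1.0
Eliminate b (×(-185) and ×95, subtract): -9100·a = -53.00 → a = ∂h/∂x = +0.005824
Back-substitute: b = ∂h/∂y = +0.009341.
|∇h| = √(0.005824² + 0.009341²) = 0.01101
Seepage velocity v = K·i/n = 3.2 × 0.01101 / 0.07 = 0.5033 m/day.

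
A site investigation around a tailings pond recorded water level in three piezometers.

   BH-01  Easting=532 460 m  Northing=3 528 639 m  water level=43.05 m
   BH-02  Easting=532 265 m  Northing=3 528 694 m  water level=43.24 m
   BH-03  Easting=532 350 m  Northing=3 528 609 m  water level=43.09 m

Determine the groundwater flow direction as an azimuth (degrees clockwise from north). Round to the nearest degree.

Three-point gradient (reference BH-01): Δ to BH-02 = (-195, 55, +0.19), Δ to BH-03 = (-110, -30, +0.04).
∂h/∂x = -0.0006639, ∂h/∂y = +0.001101 (det = 11900).
Flow direction (−∇h) has components (+0.0006639 E, -0.001101 N).
Azimuth = atan2(E, N) = atan2(+0.0006639, -0.001101) = 148.9° ≈ 149°.

149°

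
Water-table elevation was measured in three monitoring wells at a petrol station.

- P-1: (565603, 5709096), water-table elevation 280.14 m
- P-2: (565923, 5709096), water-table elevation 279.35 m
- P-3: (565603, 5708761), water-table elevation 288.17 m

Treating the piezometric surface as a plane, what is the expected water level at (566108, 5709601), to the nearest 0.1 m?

∂h/∂x = (279.35 − 280.14) / (565923 − 565603) = -0.002469
∂h/∂y = (288.17 − 280.14) / (5708761 − 5709096) = -0.02397
h(566108, 5709601) = 280.14 + (-0.002469)·(505) + (-0.02397)·(505) = 280.14 -1.247 -12.105 = 266.788 m.

266.8 m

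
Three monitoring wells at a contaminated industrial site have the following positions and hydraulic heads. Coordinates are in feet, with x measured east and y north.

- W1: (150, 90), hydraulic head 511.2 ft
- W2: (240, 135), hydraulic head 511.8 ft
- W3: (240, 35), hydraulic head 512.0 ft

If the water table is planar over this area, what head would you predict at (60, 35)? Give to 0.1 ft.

510.6 ft

Taking W1 as reference: W2−W1 = (90, 45, +0.6); W3−W1 = (90, -55, +0.8).
Solve a·Δx + b·Δy = Δh: det = 90·(-55) − 90·45 = -9000.
∂h/∂x = [(+0.6)·(-55) − (+0.8)·45] / -9000 = +0.007667
∂h/∂y = [90·(+0.8) − 90·(+0.6)] / -9000 = -0.002000
h(60, 35) = 511.2 + (+0.007667)·(-90) + (-0.002000)·(-55) = 511.2 -0.690 +0.110 = 510.620 ft.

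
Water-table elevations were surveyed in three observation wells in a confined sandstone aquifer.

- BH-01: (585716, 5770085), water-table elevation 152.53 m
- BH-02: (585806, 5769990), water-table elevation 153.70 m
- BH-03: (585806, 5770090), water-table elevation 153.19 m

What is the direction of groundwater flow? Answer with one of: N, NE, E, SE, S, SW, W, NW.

Taking BH-01 as reference: BH-02−BH-01 = (90, -95, +1.17); BH-03−BH-01 = (90, 5, +0.66).
Determinant of the coordinate differences = 90·5 − 90·(-95) = 9000.
∂h/∂x = [(+1.17)·5 − (+0.66)·(-95)] / 9000 = +0.007617
∂h/∂y = [90·(+0.66) − 90·(+1.17)] / 9000 = -0.005100
Flow = −∇h = (-0.007617 east, +0.005100 north), which points northwest.

NW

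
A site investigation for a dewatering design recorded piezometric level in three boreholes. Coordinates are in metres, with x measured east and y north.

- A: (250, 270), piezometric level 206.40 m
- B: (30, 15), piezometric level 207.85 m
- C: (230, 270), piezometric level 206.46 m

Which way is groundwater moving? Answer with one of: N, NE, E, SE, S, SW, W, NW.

NE

With h = a·x + b·y + c and A as origin, the differences give:
  (-220)·a + (-255)·b = +1.45
  (-20)·a + 0·b = +0.06
Eliminate b (×0 and ×(-255), subtract): -5100·a = 15.300 → a = ∂h/∂x = -0.003000
Back-substitute: b = ∂h/∂y = -0.003098.
Flow = −∇h = (+0.003000 east, +0.003098 north), which points northeast.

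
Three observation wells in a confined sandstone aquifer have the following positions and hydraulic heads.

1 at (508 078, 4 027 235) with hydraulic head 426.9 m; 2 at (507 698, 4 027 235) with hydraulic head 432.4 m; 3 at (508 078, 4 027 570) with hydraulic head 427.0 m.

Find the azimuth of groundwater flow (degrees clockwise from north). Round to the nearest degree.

∂h/∂x = (432.4 − 426.9) / (507698 − 508078) = -0.01447
∂h/∂y = (427.0 − 426.9) / (4027570 − 4027235) = +0.0002985
Flow direction (−∇h) has components (+0.01447 E, -0.0002985 N).
Azimuth = atan2(E, N) = atan2(+0.01447, -0.0002985) = 91.2° ≈ 091°.

091°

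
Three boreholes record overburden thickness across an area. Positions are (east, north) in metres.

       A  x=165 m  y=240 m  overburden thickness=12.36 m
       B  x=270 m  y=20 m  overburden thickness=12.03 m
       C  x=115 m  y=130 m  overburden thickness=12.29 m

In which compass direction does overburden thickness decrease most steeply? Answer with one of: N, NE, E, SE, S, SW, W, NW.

With d = a·x + b·y + c and A as origin, the differences give:
  105·a + (-220)·b = -0.33
  (-50)·a + (-110)·b = -0.07
Eliminate b (×(-110) and ×(-220), subtract): -22550·a = 20.900 → a = ∂d/∂x = -0.0009268
Back-substitute: b = ∂d/∂y = +0.001058.
Steepest decrease is along −∇f = (+0.0009268 E, -0.001058 N) → southeast.

SE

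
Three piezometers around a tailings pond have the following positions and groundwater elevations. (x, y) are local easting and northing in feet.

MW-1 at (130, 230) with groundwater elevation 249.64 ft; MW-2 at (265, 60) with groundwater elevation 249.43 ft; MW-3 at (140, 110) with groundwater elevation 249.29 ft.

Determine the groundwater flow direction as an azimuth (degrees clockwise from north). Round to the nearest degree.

Differences from MW-1: to MW-2 (Δx, Δy, Δh) = (135, -170, -0.21); to MW-3 = (10, -120, -0.35).
Solve a·Δx + b·Δy = Δh: det = 135·(-120) − 10·(-170) = -14500.
∂h/∂x = [(-0.21)·(-120) − (-0.35)·(-170)] / -14500 = +0.002366
∂h/∂y = [135·(-0.35) − 10·(-0.21)] / -14500 = +0.003114
Flow direction (−∇h) has components (-0.002366 E, -0.003114 N).
Azimuth = atan2(E, N) = atan2(-0.002366, -0.003114) = 217.2° ≈ 217°.

217°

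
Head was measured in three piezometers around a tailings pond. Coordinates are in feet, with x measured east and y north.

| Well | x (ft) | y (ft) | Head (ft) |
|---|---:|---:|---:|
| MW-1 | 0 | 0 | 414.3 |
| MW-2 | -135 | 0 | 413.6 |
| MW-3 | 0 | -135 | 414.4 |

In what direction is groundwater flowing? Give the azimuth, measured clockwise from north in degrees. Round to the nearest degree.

∂h/∂x = (413.6 − 414.3) / (-135 − 0) = +0.005185
∂h/∂y = (414.4 − 414.3) / (-135 − 0) = -0.0007407
Flow direction (−∇h) has components (-0.005185 E, +0.0007407 N).
Azimuth = atan2(E, N) = atan2(-0.005185, +0.0007407) = 278.1° ≈ 278°.

278°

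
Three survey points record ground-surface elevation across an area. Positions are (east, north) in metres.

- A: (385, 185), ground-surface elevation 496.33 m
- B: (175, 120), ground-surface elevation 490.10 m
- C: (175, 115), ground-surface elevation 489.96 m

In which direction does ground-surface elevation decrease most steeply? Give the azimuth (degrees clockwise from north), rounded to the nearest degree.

With z = a·x + b·y + c and A as origin, the differences give:
  (-210)·a + (-65)·b = -6.23
  (-210)·a + (-70)·b = -6.37
Eliminate b (×(-70) and ×(-65), subtract): 1050·a = 22.050 → a = ∂z/∂x = +0.02100
Back-substitute: b = ∂z/∂y = +0.02800.
Steepest decrease is along −∇f: components (-0.02100 E, -0.02800 N).
Azimuth = atan2(-0.02100, -0.02800) = 216.9° ≈ 217°.

217°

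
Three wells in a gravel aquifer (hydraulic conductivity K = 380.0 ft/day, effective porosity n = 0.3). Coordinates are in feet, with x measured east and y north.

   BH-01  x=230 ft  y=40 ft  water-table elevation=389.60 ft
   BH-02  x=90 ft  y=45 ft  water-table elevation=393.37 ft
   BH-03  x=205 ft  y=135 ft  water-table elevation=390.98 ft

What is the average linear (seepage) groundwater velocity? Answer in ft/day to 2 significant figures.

35 ft/day

Three-point gradient (reference BH-01): Δ to BH-02 = (-140, 5, +3.77), Δ to BH-03 = (-25, 95, +1.38).
∂h/∂x = -0.02666, ∂h/∂y = +0.007510 (det = -13175).
|∇h| = √(-0.02666² + 0.007510²) = 0.0277
Seepage velocity v = K·i/n = 380.0 × 0.0277 / 0.3 = 35.09 ft/day.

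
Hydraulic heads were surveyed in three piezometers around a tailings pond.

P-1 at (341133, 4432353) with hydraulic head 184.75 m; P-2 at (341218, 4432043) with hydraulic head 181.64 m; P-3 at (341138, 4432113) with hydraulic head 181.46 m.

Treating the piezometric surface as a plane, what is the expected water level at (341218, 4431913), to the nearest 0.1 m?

Three-point gradient (reference P-1): Δ to P-2 = (85, -310, -3.11), Δ to P-3 = (5, -240, -3.29).
∂h/∂x = +0.01451, ∂h/∂y = +0.01401 (det = -18850).
h(341218, 4431913) = 184.75 + (+0.01451)·(85) + (+0.01401)·(-440) = 184.75 +1.233 -6.165 = 179.819 m.

179.8 m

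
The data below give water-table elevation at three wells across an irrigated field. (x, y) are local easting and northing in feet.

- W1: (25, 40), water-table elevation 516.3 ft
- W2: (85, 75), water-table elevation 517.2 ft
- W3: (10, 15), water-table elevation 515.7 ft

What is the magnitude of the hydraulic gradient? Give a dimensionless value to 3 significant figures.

Three-point gradient (reference W1): Δ to W2 = (60, 35, +0.9), Δ to W3 = (-15, -25, -0.6).
∂h/∂x = +0.001538, ∂h/∂y = +0.02308 (det = -975).
|∇h| = √(0.001538² + 0.02308²) = 0.02313

0.0231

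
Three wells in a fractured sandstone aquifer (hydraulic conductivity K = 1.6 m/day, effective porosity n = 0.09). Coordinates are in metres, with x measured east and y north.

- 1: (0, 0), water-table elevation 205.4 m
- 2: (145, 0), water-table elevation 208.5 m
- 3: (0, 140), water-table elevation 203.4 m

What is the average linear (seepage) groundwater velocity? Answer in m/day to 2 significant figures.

∂h/∂x = (208.5 − 205.4) / (145 − 0) = +0.02138
∂h/∂y = (203.4 − 205.4) / (140 − 0) = -0.01429
|∇h| = √(0.02138² + -0.01429²) = 0.02572
Seepage velocity v = K·i/n = 1.6 × 0.02572 / 0.09 = 0.4572 m/day.

0.46 m/day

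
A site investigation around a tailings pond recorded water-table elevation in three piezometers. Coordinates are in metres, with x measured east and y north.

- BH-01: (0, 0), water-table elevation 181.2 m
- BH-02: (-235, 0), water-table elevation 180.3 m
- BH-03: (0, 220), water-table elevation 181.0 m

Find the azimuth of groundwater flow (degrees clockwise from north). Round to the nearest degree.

∂h/∂x = (180.3 − 181.2) / (-235 − 0) = +0.003830
∂h/∂y = (181.0 − 181.2) / (220 − 0) = -0.0009091
Flow direction (−∇h) has components (-0.003830 E, +0.0009091 N).
Azimuth = atan2(E, N) = atan2(-0.003830, +0.0009091) = 283.4° ≈ 283°.

283°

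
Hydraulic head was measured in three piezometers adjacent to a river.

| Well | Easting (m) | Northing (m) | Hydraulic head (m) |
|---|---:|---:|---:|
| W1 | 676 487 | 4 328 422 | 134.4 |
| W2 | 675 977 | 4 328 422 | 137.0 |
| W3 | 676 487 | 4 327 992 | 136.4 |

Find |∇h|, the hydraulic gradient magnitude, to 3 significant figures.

0.00690

∂h/∂x = (137.0 − 134.4) / (675977 − 676487) = -0.005098
∂h/∂y = (136.4 − 134.4) / (4327992 − 4328422) = -0.004651
|∇h| = √(-0.005098² + -0.004651²) = 0.006901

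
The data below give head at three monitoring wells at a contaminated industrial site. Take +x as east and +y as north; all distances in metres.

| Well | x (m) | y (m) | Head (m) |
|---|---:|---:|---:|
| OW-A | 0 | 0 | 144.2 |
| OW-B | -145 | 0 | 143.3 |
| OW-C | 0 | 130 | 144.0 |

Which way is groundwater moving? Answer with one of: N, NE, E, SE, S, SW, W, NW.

∂h/∂x = (143.3 − 144.2) / (-145 − 0) = +0.006207
∂h/∂y = (144.0 − 144.2) / (130 − 0) = -0.001538
Flow = −∇h = (-0.006207 east, +0.001538 north), which points west.

W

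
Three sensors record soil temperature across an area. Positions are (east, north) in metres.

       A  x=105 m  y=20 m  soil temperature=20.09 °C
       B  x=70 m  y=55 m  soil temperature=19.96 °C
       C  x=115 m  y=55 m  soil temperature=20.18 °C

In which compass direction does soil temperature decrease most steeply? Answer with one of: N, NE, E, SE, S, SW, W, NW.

Taking A as reference: B−A = (-35, 35, -0.13); C−A = (10, 35, +0.09).
Determinant of the coordinate differences = (-35)·35 − 10·35 = -1575.
∂T/∂x = [(-0.13)·35 − (+0.09)·35] / -1575 = +0.004889
∂T/∂y = [(-35)·(+0.09) − 10·(-0.13)] / -1575 = +0.001175
Steepest decrease is along −∇f = (-0.004889 E, -0.001175 N) → west.

W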